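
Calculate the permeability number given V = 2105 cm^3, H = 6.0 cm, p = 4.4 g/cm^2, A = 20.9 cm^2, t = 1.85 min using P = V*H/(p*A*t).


Formula: Permeability Number P = (V * H) / (p * A * t)
Numerator: V * H = 2105 * 6.0 = 12630.0
Denominator: p * A * t = 4.4 * 20.9 * 1.85 = 170.126
P = 12630.0 / 170.126 = 74.2391

Final answer: 74.2391


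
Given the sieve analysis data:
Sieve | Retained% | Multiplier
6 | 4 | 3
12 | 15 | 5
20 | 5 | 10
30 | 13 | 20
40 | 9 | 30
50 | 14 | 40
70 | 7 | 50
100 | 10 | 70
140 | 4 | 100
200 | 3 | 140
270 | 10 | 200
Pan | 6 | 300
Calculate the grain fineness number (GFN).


Formula: GFN = sum(pct * multiplier) / sum(pct)
sum(pct * multiplier) = 6897
sum(pct) = 100
GFN = 6897 / 100 = 68.97


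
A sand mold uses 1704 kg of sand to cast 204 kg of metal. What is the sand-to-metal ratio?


Formula: Sand-to-Metal Ratio = W_sand / W_metal
Ratio = 1704 kg / 204 kg = 8.3529

Final answer: 8.3529


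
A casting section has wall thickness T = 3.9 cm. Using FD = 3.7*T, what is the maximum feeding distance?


Formula: FD = 3.7 * T  (riser feeding-distance rule)
FD = 3.7 * 3.9 cm = 14.4300 cm

Final answer: 14.4300 cm


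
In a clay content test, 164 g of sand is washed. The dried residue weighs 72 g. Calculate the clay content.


Formula: Clay% = (W_total - W_washed) / W_total * 100
Clay mass = 164 - 72 = 92 g
Clay% = 92 / 164 * 100 = 56.0976%

Final answer: 56.0976%


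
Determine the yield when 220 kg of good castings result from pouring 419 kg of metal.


Formula: Casting Yield = (W_good / W_total) * 100
Yield = (220 kg / 419 kg) * 100 = 52.5060%

Answer: 52.5060%


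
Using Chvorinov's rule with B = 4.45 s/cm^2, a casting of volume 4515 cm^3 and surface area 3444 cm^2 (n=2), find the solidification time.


Formula: t_s = B * (V/A)^n  (Chvorinov's rule, n=2)
Modulus M = V/A = 4515/3444 = 1.310976 cm
M^2 = 1.310976^2 = 1.718658 cm^2
t_s = 4.45 * 1.718658 = 7.6480 s

Answer: 7.6480 s


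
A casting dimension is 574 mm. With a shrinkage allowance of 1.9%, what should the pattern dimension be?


Formula: L_pattern = L_casting * (1 + shrinkage_rate/100)
Shrinkage factor = 1 + 1.9/100 = 1.019
L_pattern = 574 mm * 1.019 = 584.9060 mm

Final answer: 584.9060 mm


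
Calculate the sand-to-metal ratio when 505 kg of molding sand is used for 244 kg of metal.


Formula: Sand-to-Metal Ratio = W_sand / W_metal
Ratio = 505 kg / 244 kg = 2.0697

Answer: 2.0697


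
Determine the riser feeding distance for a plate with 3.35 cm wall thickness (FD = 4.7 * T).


Formula: FD = 4.7 * T  (riser feeding-distance rule)
FD = 4.7 * 3.35 cm = 15.7450 cm

15.7450 cm


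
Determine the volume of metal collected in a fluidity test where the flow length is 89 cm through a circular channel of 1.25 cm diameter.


Formula: V = pi * (d/2)^2 * L  (cylinder volume)
Radius = 1.25/2 = 0.625 cm
V = pi * 0.625^2 * 89 = 109.2194 cm^3


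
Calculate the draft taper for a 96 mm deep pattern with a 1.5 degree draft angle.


Formula: taper = depth * tan(draft_angle)
tan(1.5 deg) = 0.0261859
taper = 96 mm * 0.0261859 = 2.5138 mm

2.5138 mm


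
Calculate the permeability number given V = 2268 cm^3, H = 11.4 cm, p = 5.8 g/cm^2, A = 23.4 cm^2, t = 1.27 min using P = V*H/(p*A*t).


Formula: Permeability Number P = (V * H) / (p * A * t)
Numerator: V * H = 2268 * 11.4 = 25855.2
Denominator: p * A * t = 5.8 * 23.4 * 1.27 = 172.3644
P = 25855.2 / 172.3644 = 150.0031

150.0031


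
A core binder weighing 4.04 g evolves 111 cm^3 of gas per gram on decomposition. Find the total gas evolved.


Formula: V_gas = W_binder * gas_evolution_rate
V = 4.04 g * 111 cm^3/g = 448.4400 cm^3

Final answer: 448.4400 cm^3


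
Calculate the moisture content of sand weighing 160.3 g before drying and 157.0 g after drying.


Formula: MC = (W_wet - W_dry) / W_wet * 100
Water mass = 160.3 - 157.0 = 3.3 g
MC = 3.3 / 160.3 * 100 = 2.0586%

Answer: 2.0586%


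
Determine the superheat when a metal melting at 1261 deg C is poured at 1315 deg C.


Formula: Superheat = T_pour - T_melt
Superheat = 1315 - 1261 = 54 deg C

54 deg C


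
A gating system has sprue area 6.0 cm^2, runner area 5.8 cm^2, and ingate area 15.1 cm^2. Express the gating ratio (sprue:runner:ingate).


Sprue:Runner:Ingate = 1 : 5.8/6.0 : 15.1/6.0 = 1:0.97:2.52

Final answer: 1:0.97:2.52


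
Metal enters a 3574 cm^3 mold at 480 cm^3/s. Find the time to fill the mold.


Formula: t_fill = V_mold / Q_flow
t = 3574 cm^3 / 480 cm^3/s = 7.4458 s

Final answer: 7.4458 s


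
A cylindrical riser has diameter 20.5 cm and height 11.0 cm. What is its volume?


Formula: V = pi * (D/2)^2 * H  (cylinder volume)
Radius = D/2 = 20.5/2 = 10.25 cm
V = pi * 10.25^2 * 11.0 = 3630.6994 cm^3

Answer: 3630.6994 cm^3


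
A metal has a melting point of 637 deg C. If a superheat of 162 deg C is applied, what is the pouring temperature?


Formula: T_pour = T_melt + Superheat
T_pour = 637 + 162 = 799 deg C


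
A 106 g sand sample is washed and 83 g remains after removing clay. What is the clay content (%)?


Formula: Clay% = (W_total - W_washed) / W_total * 100
Clay mass = 106 - 83 = 23 g
Clay% = 23 / 106 * 100 = 21.6981%

Answer: 21.6981%


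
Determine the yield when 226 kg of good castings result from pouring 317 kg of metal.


Formula: Casting Yield = (W_good / W_total) * 100
Yield = (226 kg / 317 kg) * 100 = 71.2934%

71.2934%


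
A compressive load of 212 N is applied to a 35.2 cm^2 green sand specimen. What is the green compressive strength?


Formula: Compressive Strength = Force / Area
Strength = 212 N / 35.2 cm^2 = 6.0227 N/cm^2

Answer: 6.0227 N/cm^2


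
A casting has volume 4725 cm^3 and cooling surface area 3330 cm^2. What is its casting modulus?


Formula: Casting Modulus M = V / A
M = 4725 cm^3 / 3330 cm^2 = 1.4189 cm


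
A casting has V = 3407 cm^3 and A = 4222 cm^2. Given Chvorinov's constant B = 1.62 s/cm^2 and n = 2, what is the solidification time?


Formula: t_s = B * (V/A)^n  (Chvorinov's rule, n=2)
Modulus M = V/A = 3407/4222 = 0.806964 cm
M^2 = 0.806964^2 = 0.651191 cm^2
t_s = 1.62 * 0.651191 = 1.0549 s

Final answer: 1.0549 s


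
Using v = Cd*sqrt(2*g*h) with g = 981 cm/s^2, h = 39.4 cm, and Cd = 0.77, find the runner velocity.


Formula: v = Cd * sqrt(2 * g * h)  (Torricelli with discharge coefficient)
2*g*h = 2 * 981 * 39.4 = 77302.8 cm^2/s^2
sqrt(77302.8) = 278.03381 cm/s
v = 0.77 * 278.03381 = 214.0860 cm/s

214.0860 cm/s


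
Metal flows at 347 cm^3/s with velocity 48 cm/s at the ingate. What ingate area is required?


Formula: A_ingate = Q / v  (continuity equation)
A = 347 cm^3/s / 48 cm/s = 7.2292 cm^2

7.2292 cm^2


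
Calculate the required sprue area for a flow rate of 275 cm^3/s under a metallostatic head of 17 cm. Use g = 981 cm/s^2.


Formula: v = sqrt(2*g*h), A = Q/v
Velocity: v = sqrt(2 * 981 * 17) = sqrt(33354) = 182.6308 cm/s
Sprue area: A = Q / v = 275 / 182.6308 = 1.5058 cm^2


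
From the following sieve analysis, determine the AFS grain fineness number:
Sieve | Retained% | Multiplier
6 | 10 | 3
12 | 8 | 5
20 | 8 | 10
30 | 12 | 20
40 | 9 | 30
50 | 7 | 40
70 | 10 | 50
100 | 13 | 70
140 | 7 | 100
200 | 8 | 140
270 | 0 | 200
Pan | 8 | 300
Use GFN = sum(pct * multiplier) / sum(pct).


Formula: GFN = sum(pct * multiplier) / sum(pct)
sum(pct * multiplier) = 6570
sum(pct) = 100
GFN = 6570 / 100 = 65.70

Answer: 65.70


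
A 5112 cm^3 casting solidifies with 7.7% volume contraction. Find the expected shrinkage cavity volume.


Formula: V_shrink = V_casting * shrinkage_pct / 100
V_shrink = 5112 cm^3 * 7.7 / 100 = 393.6240 cm^3

Answer: 393.6240 cm^3


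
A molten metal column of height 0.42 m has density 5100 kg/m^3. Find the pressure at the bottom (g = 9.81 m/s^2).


Formula: P = rho * g * h
rho * g = 5100 * 9.81 = 50031.0 N/m^3
P = 50031.0 * 0.42 = 21013.0200 Pa


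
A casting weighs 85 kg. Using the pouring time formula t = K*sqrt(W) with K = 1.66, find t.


Formula: t = K * sqrt(W)
sqrt(W) = sqrt(85) = 9.21954
t = 1.66 * 9.21954 = 15.3044 s

15.3044 s


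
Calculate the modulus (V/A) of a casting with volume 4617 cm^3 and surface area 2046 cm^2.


Formula: Casting Modulus M = V / A
M = 4617 cm^3 / 2046 cm^2 = 2.2566 cm

Answer: 2.2566 cm


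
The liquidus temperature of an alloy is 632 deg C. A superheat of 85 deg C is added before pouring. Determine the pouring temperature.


Formula: T_pour = T_melt + Superheat
T_pour = 632 + 85 = 717 deg C


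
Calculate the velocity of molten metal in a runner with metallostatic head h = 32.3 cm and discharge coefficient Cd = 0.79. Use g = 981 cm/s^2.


Formula: v = Cd * sqrt(2 * g * h)  (Torricelli with discharge coefficient)
2*g*h = 2 * 981 * 32.3 = 63372.6 cm^2/s^2
sqrt(63372.6) = 251.73915 cm/s
v = 0.79 * 251.73915 = 198.8739 cm/s

Answer: 198.8739 cm/s


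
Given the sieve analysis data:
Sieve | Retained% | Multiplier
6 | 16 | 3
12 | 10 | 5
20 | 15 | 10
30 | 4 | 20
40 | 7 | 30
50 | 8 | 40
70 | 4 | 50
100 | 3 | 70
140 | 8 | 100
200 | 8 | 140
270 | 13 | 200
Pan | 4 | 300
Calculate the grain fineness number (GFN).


Formula: GFN = sum(pct * multiplier) / sum(pct)
sum(pct * multiplier) = 6988
sum(pct) = 100
GFN = 6988 / 100 = 69.88


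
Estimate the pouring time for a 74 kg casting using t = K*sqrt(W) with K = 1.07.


Formula: t = K * sqrt(W)
sqrt(W) = sqrt(74) = 8.60233
t = 1.07 * 8.60233 = 9.2045 s

Final answer: 9.2045 s


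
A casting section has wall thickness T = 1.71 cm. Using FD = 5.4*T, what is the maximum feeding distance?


Formula: FD = 5.4 * T  (riser feeding-distance rule)
FD = 5.4 * 1.71 cm = 9.2340 cm

Final answer: 9.2340 cm


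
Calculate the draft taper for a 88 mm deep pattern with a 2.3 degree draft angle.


Formula: taper = depth * tan(draft_angle)
tan(2.3 deg) = 0.0401641
taper = 88 mm * 0.0401641 = 3.5344 mm


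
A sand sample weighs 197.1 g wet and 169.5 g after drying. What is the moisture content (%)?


Formula: MC = (W_wet - W_dry) / W_wet * 100
Water mass = 197.1 - 169.5 = 27.6 g
MC = 27.6 / 197.1 * 100 = 14.0030%

Answer: 14.0030%


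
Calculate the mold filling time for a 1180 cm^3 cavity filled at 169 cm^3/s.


Formula: t_fill = V_mold / Q_flow
t = 1180 cm^3 / 169 cm^3/s = 6.9822 s

6.9822 s


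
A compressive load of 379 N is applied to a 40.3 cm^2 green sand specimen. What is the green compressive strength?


Formula: Compressive Strength = Force / Area
Strength = 379 N / 40.3 cm^2 = 9.4045 N/cm^2

Answer: 9.4045 N/cm^2


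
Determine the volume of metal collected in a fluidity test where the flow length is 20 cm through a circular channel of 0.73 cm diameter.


Formula: V = pi * (d/2)^2 * L  (cylinder volume)
Radius = 0.73/2 = 0.365 cm
V = pi * 0.365^2 * 20 = 8.3708 cm^3

Answer: 8.3708 cm^3


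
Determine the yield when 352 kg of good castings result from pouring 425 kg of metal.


Formula: Casting Yield = (W_good / W_total) * 100
Yield = (352 kg / 425 kg) * 100 = 82.8235%

82.8235%


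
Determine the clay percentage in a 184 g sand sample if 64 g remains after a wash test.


Formula: Clay% = (W_total - W_washed) / W_total * 100
Clay mass = 184 - 64 = 120 g
Clay% = 120 / 184 * 100 = 65.2174%


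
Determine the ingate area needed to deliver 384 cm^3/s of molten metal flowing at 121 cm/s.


Formula: A_ingate = Q / v  (continuity equation)
A = 384 cm^3/s / 121 cm/s = 3.1736 cm^2

3.1736 cm^2


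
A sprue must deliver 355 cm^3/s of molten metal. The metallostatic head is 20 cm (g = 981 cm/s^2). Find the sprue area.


Formula: v = sqrt(2*g*h), A = Q/v
Velocity: v = sqrt(2 * 981 * 20) = sqrt(39240) = 198.0909 cm/s
Sprue area: A = Q / v = 355 / 198.0909 = 1.7921 cm^2

Final answer: 1.7921 cm^2


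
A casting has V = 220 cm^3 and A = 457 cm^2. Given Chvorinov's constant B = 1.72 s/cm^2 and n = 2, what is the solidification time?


Formula: t_s = B * (V/A)^n  (Chvorinov's rule, n=2)
Modulus M = V/A = 220/457 = 0.481400 cm
M^2 = 0.481400^2 = 0.231746 cm^2
t_s = 1.72 * 0.231746 = 0.3986 s


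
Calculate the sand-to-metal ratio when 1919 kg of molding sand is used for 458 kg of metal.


Formula: Sand-to-Metal Ratio = W_sand / W_metal
Ratio = 1919 kg / 458 kg = 4.1900


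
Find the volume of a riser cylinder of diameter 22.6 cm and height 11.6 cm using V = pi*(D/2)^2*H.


Formula: V = pi * (D/2)^2 * H  (cylinder volume)
Radius = D/2 = 22.6/2 = 11.3 cm
V = pi * 11.3^2 * 11.6 = 4653.3396 cm^3

Final answer: 4653.3396 cm^3


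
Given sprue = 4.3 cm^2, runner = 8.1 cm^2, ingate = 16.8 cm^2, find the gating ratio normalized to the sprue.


Sprue:Runner:Ingate = 1 : 8.1/4.3 : 16.8/4.3 = 1:1.88:3.91

1:1.88:3.91


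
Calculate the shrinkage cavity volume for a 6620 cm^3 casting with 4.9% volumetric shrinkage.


Formula: V_shrink = V_casting * shrinkage_pct / 100
V_shrink = 6620 cm^3 * 4.9 / 100 = 324.3800 cm^3

324.3800 cm^3


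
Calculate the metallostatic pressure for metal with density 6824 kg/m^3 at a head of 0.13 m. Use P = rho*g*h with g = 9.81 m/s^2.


Formula: P = rho * g * h
rho * g = 6824 * 9.81 = 66943.44 N/m^3
P = 66943.44 * 0.13 = 8702.6472 Pa

8702.6472 Pa


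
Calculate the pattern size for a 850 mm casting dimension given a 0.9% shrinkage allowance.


Formula: L_pattern = L_casting * (1 + shrinkage_rate/100)
Shrinkage factor = 1 + 0.9/100 = 1.009
L_pattern = 850 mm * 1.009 = 857.6500 mm


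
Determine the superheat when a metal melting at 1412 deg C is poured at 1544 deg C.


Formula: Superheat = T_pour - T_melt
Superheat = 1544 - 1412 = 132 deg C


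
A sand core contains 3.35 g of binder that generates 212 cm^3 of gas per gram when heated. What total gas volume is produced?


Formula: V_gas = W_binder * gas_evolution_rate
V = 3.35 g * 212 cm^3/g = 710.2000 cm^3

Final answer: 710.2000 cm^3


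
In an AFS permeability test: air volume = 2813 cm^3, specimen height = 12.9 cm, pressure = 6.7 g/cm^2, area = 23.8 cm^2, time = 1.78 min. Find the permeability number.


Formula: Permeability Number P = (V * H) / (p * A * t)
Numerator: V * H = 2813 * 12.9 = 36287.7
Denominator: p * A * t = 6.7 * 23.8 * 1.78 = 283.8388
P = 36287.7 / 283.8388 = 127.8462


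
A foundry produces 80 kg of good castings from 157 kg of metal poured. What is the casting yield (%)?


Formula: Casting Yield = (W_good / W_total) * 100
Yield = (80 kg / 157 kg) * 100 = 50.9554%

Answer: 50.9554%


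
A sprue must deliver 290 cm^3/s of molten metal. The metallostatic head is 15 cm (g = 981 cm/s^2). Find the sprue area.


Formula: v = sqrt(2*g*h), A = Q/v
Velocity: v = sqrt(2 * 981 * 15) = sqrt(29430) = 171.5517 cm/s
Sprue area: A = Q / v = 290 / 171.5517 = 1.6905 cm^2

Answer: 1.6905 cm^2


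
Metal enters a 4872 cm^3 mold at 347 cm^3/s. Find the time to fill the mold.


Formula: t_fill = V_mold / Q_flow
t = 4872 cm^3 / 347 cm^3/s = 14.0403 s


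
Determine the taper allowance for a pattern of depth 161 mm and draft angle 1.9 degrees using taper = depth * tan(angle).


Formula: taper = depth * tan(draft_angle)
tan(1.9 deg) = 0.0331734
taper = 161 mm * 0.0331734 = 5.3409 mm


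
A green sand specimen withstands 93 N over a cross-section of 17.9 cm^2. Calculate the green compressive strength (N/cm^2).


Formula: Compressive Strength = Force / Area
Strength = 93 N / 17.9 cm^2 = 5.1955 N/cm^2

Final answer: 5.1955 N/cm^2


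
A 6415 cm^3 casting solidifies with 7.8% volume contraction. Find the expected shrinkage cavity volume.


Formula: V_shrink = V_casting * shrinkage_pct / 100
V_shrink = 6415 cm^3 * 7.8 / 100 = 500.3700 cm^3

500.3700 cm^3


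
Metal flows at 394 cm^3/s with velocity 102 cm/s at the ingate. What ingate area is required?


Formula: A_ingate = Q / v  (continuity equation)
A = 394 cm^3/s / 102 cm/s = 3.8627 cm^2

Answer: 3.8627 cm^2


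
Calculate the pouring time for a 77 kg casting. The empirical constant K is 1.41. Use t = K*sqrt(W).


Formula: t = K * sqrt(W)
sqrt(W) = sqrt(77) = 8.77496
t = 1.41 * 8.77496 = 12.3727 s

Answer: 12.3727 s


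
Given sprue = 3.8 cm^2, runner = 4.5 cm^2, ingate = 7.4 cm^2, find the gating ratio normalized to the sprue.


Sprue:Runner:Ingate = 1 : 4.5/3.8 : 7.4/3.8 = 1:1.18:1.95

1:1.18:1.95


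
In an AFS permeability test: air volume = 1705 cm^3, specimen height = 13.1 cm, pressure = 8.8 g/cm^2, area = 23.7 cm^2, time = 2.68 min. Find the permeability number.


Formula: Permeability Number P = (V * H) / (p * A * t)
Numerator: V * H = 1705 * 13.1 = 22335.5
Denominator: p * A * t = 8.8 * 23.7 * 2.68 = 558.9408
P = 22335.5 / 558.9408 = 39.9604

39.9604


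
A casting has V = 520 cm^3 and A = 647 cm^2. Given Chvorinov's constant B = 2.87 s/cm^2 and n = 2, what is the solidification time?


Formula: t_s = B * (V/A)^n  (Chvorinov's rule, n=2)
Modulus M = V/A = 520/647 = 0.803709 cm
M^2 = 0.803709^2 = 0.645948 cm^2
t_s = 2.87 * 0.645948 = 1.8539 s

1.8539 s


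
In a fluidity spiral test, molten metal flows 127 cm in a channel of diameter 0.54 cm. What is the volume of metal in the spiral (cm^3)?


Formula: V = pi * (d/2)^2 * L  (cylinder volume)
Radius = 0.54/2 = 0.27 cm
V = pi * 0.27^2 * 127 = 29.0858 cm^3


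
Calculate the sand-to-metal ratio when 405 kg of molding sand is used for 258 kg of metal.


Formula: Sand-to-Metal Ratio = W_sand / W_metal
Ratio = 405 kg / 258 kg = 1.5698

1.5698


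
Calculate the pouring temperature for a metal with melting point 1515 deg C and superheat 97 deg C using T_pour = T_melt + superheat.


Formula: T_pour = T_melt + Superheat
T_pour = 1515 + 97 = 1612 deg C


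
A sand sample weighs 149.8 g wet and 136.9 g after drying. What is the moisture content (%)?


Formula: MC = (W_wet - W_dry) / W_wet * 100
Water mass = 149.8 - 136.9 = 12.9 g
MC = 12.9 / 149.8 * 100 = 8.6115%

Final answer: 8.6115%


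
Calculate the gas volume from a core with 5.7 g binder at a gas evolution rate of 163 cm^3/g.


Formula: V_gas = W_binder * gas_evolution_rate
V = 5.7 g * 163 cm^3/g = 929.1000 cm^3

929.1000 cm^3


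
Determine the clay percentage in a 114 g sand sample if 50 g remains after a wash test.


Formula: Clay% = (W_total - W_washed) / W_total * 100
Clay mass = 114 - 50 = 64 g
Clay% = 64 / 114 * 100 = 56.1404%


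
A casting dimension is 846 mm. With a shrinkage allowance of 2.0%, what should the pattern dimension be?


Formula: L_pattern = L_casting * (1 + shrinkage_rate/100)
Shrinkage factor = 1 + 2.0/100 = 1.02
L_pattern = 846 mm * 1.02 = 862.9200 mm


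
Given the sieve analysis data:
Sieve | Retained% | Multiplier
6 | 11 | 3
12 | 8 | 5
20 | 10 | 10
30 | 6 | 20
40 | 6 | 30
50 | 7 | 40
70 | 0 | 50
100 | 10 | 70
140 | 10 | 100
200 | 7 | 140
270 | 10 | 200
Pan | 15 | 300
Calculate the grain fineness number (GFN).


Formula: GFN = sum(pct * multiplier) / sum(pct)
sum(pct * multiplier) = 9933
sum(pct) = 100
GFN = 9933 / 100 = 99.33

Answer: 99.33


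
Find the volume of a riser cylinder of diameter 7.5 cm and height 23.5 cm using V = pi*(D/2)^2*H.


Formula: V = pi * (D/2)^2 * H  (cylinder volume)
Radius = D/2 = 7.5/2 = 3.75 cm
V = pi * 3.75^2 * 23.5 = 1038.1982 cm^3


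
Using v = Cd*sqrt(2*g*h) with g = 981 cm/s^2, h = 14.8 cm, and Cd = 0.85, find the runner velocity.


Formula: v = Cd * sqrt(2 * g * h)  (Torricelli with discharge coefficient)
2*g*h = 2 * 981 * 14.8 = 29037.6 cm^2/s^2
sqrt(29037.6) = 170.40423 cm/s
v = 0.85 * 170.40423 = 144.8436 cm/s


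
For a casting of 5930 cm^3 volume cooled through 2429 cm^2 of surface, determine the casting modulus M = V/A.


Formula: Casting Modulus M = V / A
M = 5930 cm^3 / 2429 cm^2 = 2.4413 cm

Final answer: 2.4413 cm


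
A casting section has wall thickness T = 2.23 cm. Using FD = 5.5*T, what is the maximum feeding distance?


Formula: FD = 5.5 * T  (riser feeding-distance rule)
FD = 5.5 * 2.23 cm = 12.2650 cm

Answer: 12.2650 cm


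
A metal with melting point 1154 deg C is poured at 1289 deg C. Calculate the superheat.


Formula: Superheat = T_pour - T_melt
Superheat = 1289 - 1154 = 135 deg C

Final answer: 135 deg C


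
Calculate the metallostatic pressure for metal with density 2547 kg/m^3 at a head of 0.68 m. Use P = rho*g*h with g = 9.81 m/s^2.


Formula: P = rho * g * h
rho * g = 2547 * 9.81 = 24986.07 N/m^3
P = 24986.07 * 0.68 = 16990.5276 Pa


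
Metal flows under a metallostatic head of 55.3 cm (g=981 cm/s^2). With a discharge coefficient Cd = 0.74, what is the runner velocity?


Formula: v = Cd * sqrt(2 * g * h)  (Torricelli with discharge coefficient)
2*g*h = 2 * 981 * 55.3 = 108498.6 cm^2/s^2
sqrt(108498.6) = 329.39126 cm/s
v = 0.74 * 329.39126 = 243.7495 cm/s

Answer: 243.7495 cm/s


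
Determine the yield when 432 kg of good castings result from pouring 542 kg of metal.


Formula: Casting Yield = (W_good / W_total) * 100
Yield = (432 kg / 542 kg) * 100 = 79.7048%


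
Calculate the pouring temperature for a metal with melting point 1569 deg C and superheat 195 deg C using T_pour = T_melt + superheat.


Formula: T_pour = T_melt + Superheat
T_pour = 1569 + 195 = 1764 deg C

1764 deg C


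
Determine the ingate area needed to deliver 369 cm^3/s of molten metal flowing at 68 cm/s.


Formula: A_ingate = Q / v  (continuity equation)
A = 369 cm^3/s / 68 cm/s = 5.4265 cm^2

Answer: 5.4265 cm^2


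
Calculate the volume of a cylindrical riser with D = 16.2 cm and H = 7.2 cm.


Formula: V = pi * (D/2)^2 * H  (cylinder volume)
Radius = D/2 = 16.2/2 = 8.1 cm
V = pi * 8.1^2 * 7.2 = 1484.0632 cm^3

1484.0632 cm^3


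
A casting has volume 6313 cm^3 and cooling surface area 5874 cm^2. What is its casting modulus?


Formula: Casting Modulus M = V / A
M = 6313 cm^3 / 5874 cm^2 = 1.0747 cm

1.0747 cm


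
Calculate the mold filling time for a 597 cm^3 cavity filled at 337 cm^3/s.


Formula: t_fill = V_mold / Q_flow
t = 597 cm^3 / 337 cm^3/s = 1.7715 s

1.7715 s


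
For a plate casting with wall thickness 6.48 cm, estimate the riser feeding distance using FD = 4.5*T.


Formula: FD = 4.5 * T  (riser feeding-distance rule)
FD = 4.5 * 6.48 cm = 29.1600 cm

Answer: 29.1600 cm


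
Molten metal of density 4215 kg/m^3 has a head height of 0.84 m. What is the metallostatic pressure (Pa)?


Formula: P = rho * g * h
rho * g = 4215 * 9.81 = 41349.15 N/m^3
P = 41349.15 * 0.84 = 34733.2860 Pa

34733.2860 Pa


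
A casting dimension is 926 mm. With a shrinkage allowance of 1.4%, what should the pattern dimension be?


Formula: L_pattern = L_casting * (1 + shrinkage_rate/100)
Shrinkage factor = 1 + 1.4/100 = 1.014
L_pattern = 926 mm * 1.014 = 938.9640 mm

938.9640 mm


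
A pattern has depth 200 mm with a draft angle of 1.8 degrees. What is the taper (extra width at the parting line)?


Formula: taper = depth * tan(draft_angle)
tan(1.8 deg) = 0.0314263
taper = 200 mm * 0.0314263 = 6.2853 mm


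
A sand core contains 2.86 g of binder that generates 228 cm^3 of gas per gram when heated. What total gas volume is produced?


Formula: V_gas = W_binder * gas_evolution_rate
V = 2.86 g * 228 cm^3/g = 652.0800 cm^3

Final answer: 652.0800 cm^3


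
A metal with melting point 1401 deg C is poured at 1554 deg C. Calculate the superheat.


Formula: Superheat = T_pour - T_melt
Superheat = 1554 - 1401 = 153 deg C

Answer: 153 deg C


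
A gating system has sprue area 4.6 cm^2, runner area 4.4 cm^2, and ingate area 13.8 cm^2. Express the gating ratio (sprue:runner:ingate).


Sprue:Runner:Ingate = 1 : 4.4/4.6 : 13.8/4.6 = 1:0.96:3.00

Final answer: 1:0.96:3.00


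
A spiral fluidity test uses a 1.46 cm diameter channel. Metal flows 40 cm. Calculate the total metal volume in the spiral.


Formula: V = pi * (d/2)^2 * L  (cylinder volume)
Radius = 1.46/2 = 0.73 cm
V = pi * 0.73^2 * 40 = 66.9662 cm^3


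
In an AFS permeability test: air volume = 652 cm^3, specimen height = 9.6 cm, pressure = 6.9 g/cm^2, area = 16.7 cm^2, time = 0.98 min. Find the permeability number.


Formula: Permeability Number P = (V * H) / (p * A * t)
Numerator: V * H = 652 * 9.6 = 6259.2
Denominator: p * A * t = 6.9 * 16.7 * 0.98 = 112.9254
P = 6259.2 / 112.9254 = 55.4277

Final answer: 55.4277


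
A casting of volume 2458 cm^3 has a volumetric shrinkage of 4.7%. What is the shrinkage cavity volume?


Formula: V_shrink = V_casting * shrinkage_pct / 100
V_shrink = 2458 cm^3 * 4.7 / 100 = 115.5260 cm^3

Answer: 115.5260 cm^3


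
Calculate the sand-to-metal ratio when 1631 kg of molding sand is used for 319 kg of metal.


Formula: Sand-to-Metal Ratio = W_sand / W_metal
Ratio = 1631 kg / 319 kg = 5.1129

5.1129


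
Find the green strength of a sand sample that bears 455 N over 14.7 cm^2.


Formula: Compressive Strength = Force / Area
Strength = 455 N / 14.7 cm^2 = 30.9524 N/cm^2

Answer: 30.9524 N/cm^2


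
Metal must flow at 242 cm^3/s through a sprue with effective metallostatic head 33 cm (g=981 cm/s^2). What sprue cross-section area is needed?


Formula: v = sqrt(2*g*h), A = Q/v
Velocity: v = sqrt(2 * 981 * 33) = sqrt(64746) = 254.4524 cm/s
Sprue area: A = Q / v = 242 / 254.4524 = 0.9511 cm^2


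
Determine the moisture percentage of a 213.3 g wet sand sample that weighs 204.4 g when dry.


Formula: MC = (W_wet - W_dry) / W_wet * 100
Water mass = 213.3 - 204.4 = 8.9 g
MC = 8.9 / 213.3 * 100 = 4.1725%


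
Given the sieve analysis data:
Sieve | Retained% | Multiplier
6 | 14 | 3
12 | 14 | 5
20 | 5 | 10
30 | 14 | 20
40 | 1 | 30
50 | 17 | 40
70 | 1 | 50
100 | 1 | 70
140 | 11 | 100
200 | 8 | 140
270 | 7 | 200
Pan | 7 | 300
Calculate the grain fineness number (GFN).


Formula: GFN = sum(pct * multiplier) / sum(pct)
sum(pct * multiplier) = 6992
sum(pct) = 100
GFN = 6992 / 100 = 69.92

Answer: 69.92


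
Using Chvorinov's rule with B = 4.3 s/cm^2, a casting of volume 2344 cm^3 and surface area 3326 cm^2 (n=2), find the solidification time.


Formula: t_s = B * (V/A)^n  (Chvorinov's rule, n=2)
Modulus M = V/A = 2344/3326 = 0.704750 cm
M^2 = 0.704750^2 = 0.496673 cm^2
t_s = 4.3 * 0.496673 = 2.1357 s

Answer: 2.1357 s


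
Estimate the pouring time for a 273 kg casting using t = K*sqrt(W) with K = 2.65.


Formula: t = K * sqrt(W)
sqrt(W) = sqrt(273) = 16.52271
t = 2.65 * 16.52271 = 43.7852 s

43.7852 s


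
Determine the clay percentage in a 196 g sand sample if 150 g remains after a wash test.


Formula: Clay% = (W_total - W_washed) / W_total * 100
Clay mass = 196 - 150 = 46 g
Clay% = 46 / 196 * 100 = 23.4694%

Answer: 23.4694%


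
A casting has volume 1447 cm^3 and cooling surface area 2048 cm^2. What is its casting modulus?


Formula: Casting Modulus M = V / A
M = 1447 cm^3 / 2048 cm^2 = 0.7065 cm

Answer: 0.7065 cm


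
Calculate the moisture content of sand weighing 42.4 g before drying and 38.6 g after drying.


Formula: MC = (W_wet - W_dry) / W_wet * 100
Water mass = 42.4 - 38.6 = 3.8 g
MC = 3.8 / 42.4 * 100 = 8.9623%

8.9623%


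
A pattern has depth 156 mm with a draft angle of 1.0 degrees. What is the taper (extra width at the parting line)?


Formula: taper = depth * tan(draft_angle)
tan(1.0 deg) = 0.0174551
taper = 156 mm * 0.0174551 = 2.7230 mm

Final answer: 2.7230 mm


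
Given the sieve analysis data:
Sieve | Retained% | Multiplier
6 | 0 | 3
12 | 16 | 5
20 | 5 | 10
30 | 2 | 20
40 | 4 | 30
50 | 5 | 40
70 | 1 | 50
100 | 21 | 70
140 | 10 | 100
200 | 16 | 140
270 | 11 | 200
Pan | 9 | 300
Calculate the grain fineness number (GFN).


Formula: GFN = sum(pct * multiplier) / sum(pct)
sum(pct * multiplier) = 10150
sum(pct) = 100
GFN = 10150 / 100 = 101.50

101.50


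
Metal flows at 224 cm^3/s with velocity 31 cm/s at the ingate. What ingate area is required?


Formula: A_ingate = Q / v  (continuity equation)
A = 224 cm^3/s / 31 cm/s = 7.2258 cm^2

7.2258 cm^2


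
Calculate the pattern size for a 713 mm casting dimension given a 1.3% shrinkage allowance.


Formula: L_pattern = L_casting * (1 + shrinkage_rate/100)
Shrinkage factor = 1 + 1.3/100 = 1.013
L_pattern = 713 mm * 1.013 = 722.2690 mm

722.2690 mm


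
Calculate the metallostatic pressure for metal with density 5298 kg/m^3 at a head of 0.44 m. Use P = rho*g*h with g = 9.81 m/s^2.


Formula: P = rho * g * h
rho * g = 5298 * 9.81 = 51973.38 N/m^3
P = 51973.38 * 0.44 = 22868.2872 Pa

Answer: 22868.2872 Pa


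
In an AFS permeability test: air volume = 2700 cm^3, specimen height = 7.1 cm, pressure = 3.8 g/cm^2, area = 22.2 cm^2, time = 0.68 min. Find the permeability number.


Formula: Permeability Number P = (V * H) / (p * A * t)
Numerator: V * H = 2700 * 7.1 = 19170.0
Denominator: p * A * t = 3.8 * 22.2 * 0.68 = 57.3648
P = 19170.0 / 57.3648 = 334.1771

Final answer: 334.1771


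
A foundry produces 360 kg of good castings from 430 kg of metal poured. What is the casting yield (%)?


Formula: Casting Yield = (W_good / W_total) * 100
Yield = (360 kg / 430 kg) * 100 = 83.7209%

Answer: 83.7209%


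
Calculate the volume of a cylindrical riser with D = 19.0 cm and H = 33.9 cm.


Formula: V = pi * (D/2)^2 * H  (cylinder volume)
Radius = D/2 = 19.0/2 = 9.5 cm
V = pi * 9.5^2 * 33.9 = 9611.6242 cm^3

Final answer: 9611.6242 cm^3


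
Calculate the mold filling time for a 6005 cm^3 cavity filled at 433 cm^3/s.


Formula: t_fill = V_mold / Q_flow
t = 6005 cm^3 / 433 cm^3/s = 13.8684 s


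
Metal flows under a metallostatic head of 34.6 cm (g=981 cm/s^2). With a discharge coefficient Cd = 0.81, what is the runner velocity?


Formula: v = Cd * sqrt(2 * g * h)  (Torricelli with discharge coefficient)
2*g*h = 2 * 981 * 34.6 = 67885.2 cm^2/s^2
sqrt(67885.2) = 260.54788 cm/s
v = 0.81 * 260.54788 = 211.0438 cm/s

211.0438 cm/s


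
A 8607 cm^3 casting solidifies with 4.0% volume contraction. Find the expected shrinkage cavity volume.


Formula: V_shrink = V_casting * shrinkage_pct / 100
V_shrink = 8607 cm^3 * 4.0 / 100 = 344.2800 cm^3


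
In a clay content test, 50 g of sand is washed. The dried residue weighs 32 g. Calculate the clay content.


Formula: Clay% = (W_total - W_washed) / W_total * 100
Clay mass = 50 - 32 = 18 g
Clay% = 18 / 50 * 100 = 36.0000%

Answer: 36.0000%


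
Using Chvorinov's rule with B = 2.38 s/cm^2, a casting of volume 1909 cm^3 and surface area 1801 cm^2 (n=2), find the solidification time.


Formula: t_s = B * (V/A)^n  (Chvorinov's rule, n=2)
Modulus M = V/A = 1909/1801 = 1.059967 cm
M^2 = 1.059967^2 = 1.123530 cm^2
t_s = 2.38 * 1.123530 = 2.6740 s

Answer: 2.6740 s


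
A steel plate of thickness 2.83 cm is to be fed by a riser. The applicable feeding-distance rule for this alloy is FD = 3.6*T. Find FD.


Formula: FD = 3.6 * T  (riser feeding-distance rule)
FD = 3.6 * 2.83 cm = 10.1880 cm

Final answer: 10.1880 cm


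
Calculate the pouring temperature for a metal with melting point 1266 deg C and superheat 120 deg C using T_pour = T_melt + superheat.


Formula: T_pour = T_melt + Superheat
T_pour = 1266 + 120 = 1386 deg C

Answer: 1386 deg C


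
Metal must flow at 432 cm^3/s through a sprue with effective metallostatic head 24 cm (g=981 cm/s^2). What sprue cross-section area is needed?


Formula: v = sqrt(2*g*h), A = Q/v
Velocity: v = sqrt(2 * 981 * 24) = sqrt(47088) = 216.9977 cm/s
Sprue area: A = Q / v = 432 / 216.9977 = 1.9908 cm^2

Answer: 1.9908 cm^2


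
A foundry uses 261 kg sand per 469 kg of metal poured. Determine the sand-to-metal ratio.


Formula: Sand-to-Metal Ratio = W_sand / W_metal
Ratio = 261 kg / 469 kg = 0.5565

0.5565


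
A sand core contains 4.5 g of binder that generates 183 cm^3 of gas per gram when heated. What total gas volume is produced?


Formula: V_gas = W_binder * gas_evolution_rate
V = 4.5 g * 183 cm^3/g = 823.5000 cm^3

Final answer: 823.5000 cm^3


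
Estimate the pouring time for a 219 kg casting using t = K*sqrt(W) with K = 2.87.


Formula: t = K * sqrt(W)
sqrt(W) = sqrt(219) = 14.79865
t = 2.87 * 14.79865 = 42.4721 s

42.4721 s


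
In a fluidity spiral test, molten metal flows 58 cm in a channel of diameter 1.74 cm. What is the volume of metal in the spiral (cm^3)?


Formula: V = pi * (d/2)^2 * L  (cylinder volume)
Radius = 1.74/2 = 0.87 cm
V = pi * 0.87^2 * 58 = 137.9165 cm^3

Answer: 137.9165 cm^3


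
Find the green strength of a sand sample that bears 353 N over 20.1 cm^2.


Formula: Compressive Strength = Force / Area
Strength = 353 N / 20.1 cm^2 = 17.5622 N/cm^2

Answer: 17.5622 N/cm^2


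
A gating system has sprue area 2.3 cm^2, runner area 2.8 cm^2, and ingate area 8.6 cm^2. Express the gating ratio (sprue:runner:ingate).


Sprue:Runner:Ingate = 1 : 2.8/2.3 : 8.6/2.3 = 1:1.22:3.74

Answer: 1:1.22:3.74


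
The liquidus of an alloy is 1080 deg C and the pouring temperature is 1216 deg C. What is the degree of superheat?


Formula: Superheat = T_pour - T_melt
Superheat = 1216 - 1080 = 136 deg C

Answer: 136 deg C


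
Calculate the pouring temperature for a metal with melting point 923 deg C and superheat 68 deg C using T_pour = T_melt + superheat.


Formula: T_pour = T_melt + Superheat
T_pour = 923 + 68 = 991 deg C

Answer: 991 deg C


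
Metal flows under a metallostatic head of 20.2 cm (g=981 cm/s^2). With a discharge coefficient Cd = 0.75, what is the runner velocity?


Formula: v = Cd * sqrt(2 * g * h)  (Torricelli with discharge coefficient)
2*g*h = 2 * 981 * 20.2 = 39632.4 cm^2/s^2
sqrt(39632.4) = 199.07888 cm/s
v = 0.75 * 199.07888 = 149.3092 cm/s


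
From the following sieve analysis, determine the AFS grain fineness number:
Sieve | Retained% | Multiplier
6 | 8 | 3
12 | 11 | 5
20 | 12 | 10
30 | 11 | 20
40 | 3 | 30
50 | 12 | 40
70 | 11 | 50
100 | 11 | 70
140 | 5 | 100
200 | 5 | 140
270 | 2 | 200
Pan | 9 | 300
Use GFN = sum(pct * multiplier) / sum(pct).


Formula: GFN = sum(pct * multiplier) / sum(pct)
sum(pct * multiplier) = 6609
sum(pct) = 100
GFN = 6609 / 100 = 66.09

Answer: 66.09


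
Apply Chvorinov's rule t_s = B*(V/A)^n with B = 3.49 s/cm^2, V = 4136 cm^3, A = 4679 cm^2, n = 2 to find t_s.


Formula: t_s = B * (V/A)^n  (Chvorinov's rule, n=2)
Modulus M = V/A = 4136/4679 = 0.883950 cm
M^2 = 0.883950^2 = 0.781368 cm^2
t_s = 3.49 * 0.781368 = 2.7270 s


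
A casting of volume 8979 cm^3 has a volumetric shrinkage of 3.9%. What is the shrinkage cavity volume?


Formula: V_shrink = V_casting * shrinkage_pct / 100
V_shrink = 8979 cm^3 * 3.9 / 100 = 350.1810 cm^3

Answer: 350.1810 cm^3


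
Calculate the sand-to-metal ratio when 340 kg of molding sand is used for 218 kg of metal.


Formula: Sand-to-Metal Ratio = W_sand / W_metal
Ratio = 340 kg / 218 kg = 1.5596

Answer: 1.5596


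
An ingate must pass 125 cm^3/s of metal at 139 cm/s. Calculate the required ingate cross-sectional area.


Formula: A_ingate = Q / v  (continuity equation)
A = 125 cm^3/s / 139 cm/s = 0.8993 cm^2

Answer: 0.8993 cm^2


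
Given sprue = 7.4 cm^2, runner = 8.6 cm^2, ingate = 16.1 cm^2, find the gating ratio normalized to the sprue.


Sprue:Runner:Ingate = 1 : 8.6/7.4 : 16.1/7.4 = 1:1.16:2.18


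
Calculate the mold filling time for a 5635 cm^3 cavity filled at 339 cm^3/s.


Formula: t_fill = V_mold / Q_flow
t = 5635 cm^3 / 339 cm^3/s = 16.6224 s

Final answer: 16.6224 s


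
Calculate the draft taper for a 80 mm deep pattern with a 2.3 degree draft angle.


Formula: taper = depth * tan(draft_angle)
tan(2.3 deg) = 0.0401641
taper = 80 mm * 0.0401641 = 3.2131 mm

3.2131 mm


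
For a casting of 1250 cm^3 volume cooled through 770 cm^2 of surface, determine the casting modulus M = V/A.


Formula: Casting Modulus M = V / A
M = 1250 cm^3 / 770 cm^2 = 1.6234 cm

Final answer: 1.6234 cm


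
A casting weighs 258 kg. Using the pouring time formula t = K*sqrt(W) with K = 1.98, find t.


Formula: t = K * sqrt(W)
sqrt(W) = sqrt(258) = 16.06238
t = 1.98 * 16.06238 = 31.8035 s

31.8035 s


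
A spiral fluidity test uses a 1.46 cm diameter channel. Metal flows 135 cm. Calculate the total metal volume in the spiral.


Formula: V = pi * (d/2)^2 * L  (cylinder volume)
Radius = 1.46/2 = 0.73 cm
V = pi * 0.73^2 * 135 = 226.0109 cm^3


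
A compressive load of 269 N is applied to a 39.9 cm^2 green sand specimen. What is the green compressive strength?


Formula: Compressive Strength = Force / Area
Strength = 269 N / 39.9 cm^2 = 6.7419 N/cm^2

6.7419 N/cm^2


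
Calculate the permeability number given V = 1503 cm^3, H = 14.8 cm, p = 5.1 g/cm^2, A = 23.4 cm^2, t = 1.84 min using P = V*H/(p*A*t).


Formula: Permeability Number P = (V * H) / (p * A * t)
Numerator: V * H = 1503 * 14.8 = 22244.4
Denominator: p * A * t = 5.1 * 23.4 * 1.84 = 219.5856
P = 22244.4 / 219.5856 = 101.3017

Final answer: 101.3017


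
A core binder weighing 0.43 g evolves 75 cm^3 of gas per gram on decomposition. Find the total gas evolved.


Formula: V_gas = W_binder * gas_evolution_rate
V = 0.43 g * 75 cm^3/g = 32.2500 cm^3

32.2500 cm^3


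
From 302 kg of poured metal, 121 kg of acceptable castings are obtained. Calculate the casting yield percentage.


Formula: Casting Yield = (W_good / W_total) * 100
Yield = (121 kg / 302 kg) * 100 = 40.0662%


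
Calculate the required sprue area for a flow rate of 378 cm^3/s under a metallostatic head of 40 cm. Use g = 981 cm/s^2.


Formula: v = sqrt(2*g*h), A = Q/v
Velocity: v = sqrt(2 * 981 * 40) = sqrt(78480) = 280.1428 cm/s
Sprue area: A = Q / v = 378 / 280.1428 = 1.3493 cm^2


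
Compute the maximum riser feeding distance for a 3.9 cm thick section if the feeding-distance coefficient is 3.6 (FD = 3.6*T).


Formula: FD = 3.6 * T  (riser feeding-distance rule)
FD = 3.6 * 3.9 cm = 14.0400 cm

Final answer: 14.0400 cm


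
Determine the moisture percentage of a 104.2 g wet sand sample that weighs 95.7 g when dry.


Formula: MC = (W_wet - W_dry) / W_wet * 100
Water mass = 104.2 - 95.7 = 8.5 g
MC = 8.5 / 104.2 * 100 = 8.1574%

Final answer: 8.1574%


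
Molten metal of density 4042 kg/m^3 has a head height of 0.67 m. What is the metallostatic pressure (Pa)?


Formula: P = rho * g * h
rho * g = 4042 * 9.81 = 39652.02 N/m^3
P = 39652.02 * 0.67 = 26566.8534 Pa


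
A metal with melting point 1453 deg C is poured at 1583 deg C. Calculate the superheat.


Formula: Superheat = T_pour - T_melt
Superheat = 1583 - 1453 = 130 deg C

Answer: 130 deg C


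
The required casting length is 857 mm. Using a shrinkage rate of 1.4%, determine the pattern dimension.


Formula: L_pattern = L_casting * (1 + shrinkage_rate/100)
Shrinkage factor = 1 + 1.4/100 = 1.014
L_pattern = 857 mm * 1.014 = 868.9980 mm

Answer: 868.9980 mm


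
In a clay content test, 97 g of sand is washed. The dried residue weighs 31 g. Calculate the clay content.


Formula: Clay% = (W_total - W_washed) / W_total * 100
Clay mass = 97 - 31 = 66 g
Clay% = 66 / 97 * 100 = 68.0412%


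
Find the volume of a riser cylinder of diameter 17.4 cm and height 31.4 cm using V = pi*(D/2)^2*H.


Formula: V = pi * (D/2)^2 * H  (cylinder volume)
Radius = D/2 = 17.4/2 = 8.7 cm
V = pi * 8.7^2 * 31.4 = 7466.5164 cm^3


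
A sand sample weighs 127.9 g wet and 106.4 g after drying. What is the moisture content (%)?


Formula: MC = (W_wet - W_dry) / W_wet * 100
Water mass = 127.9 - 106.4 = 21.5 g
MC = 21.5 / 127.9 * 100 = 16.8100%


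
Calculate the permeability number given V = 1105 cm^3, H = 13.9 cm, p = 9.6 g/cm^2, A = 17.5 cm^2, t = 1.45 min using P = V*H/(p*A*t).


Formula: Permeability Number P = (V * H) / (p * A * t)
Numerator: V * H = 1105 * 13.9 = 15359.5
Denominator: p * A * t = 9.6 * 17.5 * 1.45 = 243.6
P = 15359.5 / 243.6 = 63.0521

Final answer: 63.0521


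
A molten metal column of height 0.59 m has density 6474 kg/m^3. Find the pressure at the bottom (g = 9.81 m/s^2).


Formula: P = rho * g * h
rho * g = 6474 * 9.81 = 63509.94 N/m^3
P = 63509.94 * 0.59 = 37470.8646 Pa
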